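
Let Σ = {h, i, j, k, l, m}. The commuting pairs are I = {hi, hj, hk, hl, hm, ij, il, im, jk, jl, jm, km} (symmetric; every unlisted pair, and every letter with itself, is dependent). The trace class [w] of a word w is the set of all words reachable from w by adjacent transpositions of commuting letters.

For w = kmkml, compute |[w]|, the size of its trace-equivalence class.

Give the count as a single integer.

#0=k has no predecessor
#1=m has no predecessor
#2=k depends on [0:k]
#3=m depends on [1:m]
#4=l depends on [2:k, 3:m]
sources: [0:k, 1:m]
N(rest) = Σ N(rest − s) over sources s of rest; N(one piece) = 1:
  size 1 → [4]=1
  size 2 → [2,4]=1  [3,4]=1
  size 3 → [0,2,4]=1  [1,3,4]=1  [2,3,4]=2
  first=0(k) contributes 3
  first=1(m) contributes 3
|[w]| = 6

6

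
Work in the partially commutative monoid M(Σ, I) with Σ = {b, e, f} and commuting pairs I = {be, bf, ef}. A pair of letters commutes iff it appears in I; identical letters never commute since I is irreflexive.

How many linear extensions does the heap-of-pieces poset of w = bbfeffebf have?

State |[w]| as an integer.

1260

0(b) covers ∅
1(b) covers 0:b
2(f) covers ∅
3(e) covers ∅
4(f) covers 2:f
5(f) covers 4:f
6(e) covers 3:e
7(b) covers 1:b
8(f) covers 5:f
floor of heap: 0:b, 2:f, 3:e
completions by unplaced set U, small U first (add the entries for U minus each lowest piece of U):
  |U|=1: {6}:1  {7}:1  {8}:1
  |U|=2: {1,7}:1  {3,6}:1  {5,8}:1  {6,7}:2  {6,8}:2  {7,8}:2
  |U|=3: {0,1,7}:1  {1,6,7}:3  {1,7,8}:3  {3,6,7}:3  {3,6,8}:3  {4,5,8}:1  {5,6,8}:3  {5,7,8}:3  {6,7,8}:6
  |U|=4: {0,1,6,7}:4  {0,1,7,8}:4  {1,3,6,7}:6  {1,5,7,8}:6  {1,6,7,8}:12  {2,4,5,8}:1  {3,5,6,8}:6  {3,6,7,8}:12  {4,5,6,8}:4  {4,5,7,8}:4  {5,6,7,8}:12
  |U|=5: {0,1,3,6,7}:10  {0,1,5,7,8}:10  {0,1,6,7,8}:20  {1,3,6,7,8}:30  {1,4,5,7,8}:10  {1,5,6,7,8}:30  {2,4,5,6,8}:5  {2,4,5,7,8}:5  {3,4,5,6,8}:10  {3,5,6,7,8}:30  {4,5,6,7,8}:20
  |U|=6: {0,1,3,6,7,8}:60  {0,1,4,5,7,8}:20  {0,1,5,6,7,8}:60  {1,2,4,5,7,8}:15  {1,3,5,6,7,8}:90  {1,4,5,6,7,8}:60  {2,3,4,5,6,8}:15  {2,4,5,6,7,8}:30  {3,4,5,6,7,8}:60
  |U|=7: {0,1,2,4,5,7,8}:35  {0,1,3,5,6,7,8}:210  {0,1,4,5,6,7,8}:140  {1,2,4,5,6,7,8}:105  {1,3,4,5,6,7,8}:210  {2,3,4,5,6,7,8}:105
  start at 0(b): 420
  start at 2(f): 560
  start at 3(e): 280
sum over floor = 1260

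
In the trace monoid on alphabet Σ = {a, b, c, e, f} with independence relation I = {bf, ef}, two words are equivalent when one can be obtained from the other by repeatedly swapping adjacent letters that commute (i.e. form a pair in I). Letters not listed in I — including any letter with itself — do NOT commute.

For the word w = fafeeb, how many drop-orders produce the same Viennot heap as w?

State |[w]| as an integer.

0(f) covers ∅
1(a) covers 0:f
2(f) covers 1:a
3(e) covers 1:a
4(e) covers 3:e
5(b) covers 4:e
floor of heap: 0:f
completions by unplaced set U, small U first (add the entries for U minus each lowest piece of U):
  |U|=1: {2}:1  {5}:1
  |U|=2: {2,5}:2  {4,5}:1
  |U|=3: {2,4,5}:3  {3,4,5}:1
  |U|=4: {2,3,4,5}:4
  start at 0(f): 4

4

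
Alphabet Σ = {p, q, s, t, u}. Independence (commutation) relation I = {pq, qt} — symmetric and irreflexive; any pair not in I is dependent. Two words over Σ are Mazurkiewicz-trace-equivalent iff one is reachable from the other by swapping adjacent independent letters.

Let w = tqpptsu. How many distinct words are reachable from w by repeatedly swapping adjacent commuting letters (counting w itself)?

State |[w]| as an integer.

5

drop 0:t onto floor
drop 1:q onto floor
drop 2:p onto {0:t}
drop 3:p onto {2:p}
drop 4:t onto {3:p}
drop 5:s onto {1:q, 4:t}
drop 6:u onto {5:s}
ground layer = {0:t, 1:q}
drop-orders for the pieces not yet dropped (sum over which currently-grounded one goes next):
  1 to go: {6} 1
  2 to go: {5,6} 1
  3 to go: {1,5,6} 1  {4,5,6} 1
  4 to go: {1,4,5,6} 2  {3,4,5,6} 1
  5 to go: {1,3,4,5,6} 3  {2,3,4,5,6} 1
  if 0:t drops first: 4 orders
  if 1:q drops first: 1 orders
heap linearizations: 5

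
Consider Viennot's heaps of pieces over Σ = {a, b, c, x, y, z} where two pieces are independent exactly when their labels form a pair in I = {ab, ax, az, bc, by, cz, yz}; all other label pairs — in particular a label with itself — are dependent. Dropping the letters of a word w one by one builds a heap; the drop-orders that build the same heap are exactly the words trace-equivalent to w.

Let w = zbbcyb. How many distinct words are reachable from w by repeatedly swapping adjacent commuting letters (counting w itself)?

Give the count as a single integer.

15

#0=z has no predecessor
#1=b depends on [0:z]
#2=b depends on [1:b]
#3=c has no predecessor
#4=y depends on [3:c]
#5=b depends on [2:b]
sources: [0:z, 3:c]
N(rest) = Σ N(rest − s) over sources s of rest; N(one piece) = 1:
  size 1 → [4]=1  [5]=1
  size 2 → [2,5]=1  [3,4]=1  [4,5]=2
  size 3 → [1,2,5]=1  [2,4,5]=3  [3,4,5]=3
  size 4 → [0,1,2,5]=1  [1,2,4,5]=4  [2,3,4,5]=6
  first=0(z) contributes 10
  first=3(c) contributes 5
|[w]| = 15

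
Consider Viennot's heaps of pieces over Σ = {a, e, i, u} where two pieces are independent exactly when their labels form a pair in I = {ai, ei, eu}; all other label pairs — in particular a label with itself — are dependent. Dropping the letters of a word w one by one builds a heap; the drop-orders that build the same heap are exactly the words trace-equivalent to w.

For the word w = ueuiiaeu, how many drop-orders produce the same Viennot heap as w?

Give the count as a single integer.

34

#0=u has no predecessor
#1=e has no predecessor
#2=u depends on [0:u]
#3=i depends on [2:u]
#4=i depends on [3:i]
#5=a depends on [1:e, 2:u]
#6=e depends on [5:a]
#7=u depends on [4:i, 5:a]
sources: [0:u, 1:e]
N(rest) = Σ N(rest − s) over sources s of rest; N(one piece) = 1:
  size 1 → [6]=1  [7]=1
  size 2 → [4,7]=1  [6,7]=2
  size 3 → [3,4,7]=1  [4,6,7]=3  [5,6,7]=2
  size 4 → [1,5,6,7]=2  [3,4,6,7]=4  [4,5,6,7]=5
  size 5 → [1,4,5,6,7]=7  [3,4,5,6,7]=9
  size 6 → [1,3,4,5,6,7]=16  [2,3,4,5,6,7]=9
  first=0(u) contributes 25
  first=1(e) contributes 9
|[w]| = 34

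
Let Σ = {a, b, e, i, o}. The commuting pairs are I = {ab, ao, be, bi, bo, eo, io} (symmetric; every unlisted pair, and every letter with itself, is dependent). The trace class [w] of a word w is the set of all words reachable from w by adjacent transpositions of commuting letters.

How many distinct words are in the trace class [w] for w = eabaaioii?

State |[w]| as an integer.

72

piece 0:e — minimal
piece 1:a rests on {0:e}
piece 2:b — minimal
piece 3:a rests on {1:a}
piece 4:a rests on {3:a}
piece 5:i rests on {4:a}
piece 6:o — minimal
piece 7:i rests on {5:i}
piece 8:i rests on {7:i}
minimal pieces: {0:e, 2:b, 6:o}
ways to finish when only these pieces remain (= sum over removing one remaining piece with nothing left below it):
  1 left: {2}→1  {6}→1  {8}→1
  2 left: {2,6}→2  {2,8}→2  {6,8}→2  {7,8}→1
  3 left: {2,6,8}→6  {2,7,8}→3  {5,7,8}→1  {6,7,8}→3
  4 left: {2,5,7,8}→4  {2,6,7,8}→12  {4,5,7,8}→1  {5,6,7,8}→4
  5 left: {2,4,5,7,8}→5  {2,5,6,7,8}→20  {3,4,5,7,8}→1  {4,5,6,7,8}→5
  6 left: {1,3,4,5,7,8}→1  {2,3,4,5,7,8}→6  {2,4,5,6,7,8}→30  {3,4,5,6,7,8}→6
  7 left: {0,1,3,4,5,7,8}→1  {1,2,3,4,5,7,8}→7  {1,3,4,5,6,7,8}→7  {2,3,4,5,6,7,8}→42
  placing 0:e first → 56 extensions
  placing 2:b first → 8 extensions
  placing 6:o first → 8 extensions
total linear extensions = 72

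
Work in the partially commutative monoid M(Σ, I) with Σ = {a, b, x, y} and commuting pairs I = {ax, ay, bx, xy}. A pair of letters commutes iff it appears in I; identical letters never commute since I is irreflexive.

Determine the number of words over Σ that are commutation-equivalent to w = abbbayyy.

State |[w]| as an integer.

4

0(a) covers ∅
1(b) covers 0:a
2(b) covers 1:b
3(b) covers 2:b
4(a) covers 3:b
5(y) covers 3:b
6(y) covers 5:y
7(y) covers 6:y
floor of heap: 0:a
completions by unplaced set U, small U first (add the entries for U minus each lowest piece of U):
  |U|=1: {4}:1  {7}:1
  |U|=2: {4,7}:2  {6,7}:1
  |U|=3: {4,6,7}:3  {5,6,7}:1
  |U|=4: {4,5,6,7}:4
  |U|=5: {3,4,5,6,7}:4
  |U|=6: {2,3,4,5,6,7}:4
  start at 0(a): 4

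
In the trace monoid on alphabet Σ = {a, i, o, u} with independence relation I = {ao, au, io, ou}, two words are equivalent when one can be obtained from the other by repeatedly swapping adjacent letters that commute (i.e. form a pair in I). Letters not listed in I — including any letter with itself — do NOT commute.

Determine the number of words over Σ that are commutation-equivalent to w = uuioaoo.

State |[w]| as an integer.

piece 0:u — minimal
piece 1:u rests on {0:u}
piece 2:i rests on {1:u}
piece 3:o — minimal
piece 4:a rests on {2:i}
piece 5:o rests on {3:o}
piece 6:o rests on {5:o}
minimal pieces: {0:u, 3:o}
ways to finish when only these pieces remain (= sum over removing one remaining piece with nothing left below it):
  1 left: {4}→1  {6}→1
  2 left: {2,4}→1  {4,6}→2  {5,6}→1
  3 left: {1,2,4}→1  {2,4,6}→3  {3,5,6}→1  {4,5,6}→3
  4 left: {0,1,2,4}→1  {1,2,4,6}→4  {2,4,5,6}→6  {3,4,5,6}→4
  5 left: {0,1,2,4,6}→5  {1,2,4,5,6}→10  {2,3,4,5,6}→10
  placing 0:u first → 20 extensions
  placing 3:o first → 15 extensions
total linear extensions = 35

35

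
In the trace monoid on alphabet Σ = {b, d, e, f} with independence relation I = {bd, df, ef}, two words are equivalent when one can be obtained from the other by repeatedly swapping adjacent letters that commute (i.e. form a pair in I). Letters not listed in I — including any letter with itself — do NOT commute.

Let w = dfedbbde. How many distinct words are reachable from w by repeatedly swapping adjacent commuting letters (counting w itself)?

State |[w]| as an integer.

22

piece 0:d — minimal
piece 1:f — minimal
piece 2:e rests on {0:d}
piece 3:d rests on {2:e}
piece 4:b rests on {1:f, 2:e}
piece 5:b rests on {4:b}
piece 6:d rests on {3:d}
piece 7:e rests on {5:b, 6:d}
minimal pieces: {0:d, 1:f}
ways to finish when only these pieces remain (= sum over removing one remaining piece with nothing left below it):
  1 left: {7}→1
  2 left: {5,7}→1  {6,7}→1
  3 left: {3,6,7}→1  {4,5,7}→1  {5,6,7}→2
  4 left: {1,4,5,7}→1  {3,5,6,7}→3  {4,5,6,7}→3
  5 left: {1,4,5,6,7}→4  {3,4,5,6,7}→6
  6 left: {1,3,4,5,6,7}→10  {2,3,4,5,6,7}→6
  placing 0:d first → 16 extensions
  placing 1:f first → 6 extensions
total linear extensions = 22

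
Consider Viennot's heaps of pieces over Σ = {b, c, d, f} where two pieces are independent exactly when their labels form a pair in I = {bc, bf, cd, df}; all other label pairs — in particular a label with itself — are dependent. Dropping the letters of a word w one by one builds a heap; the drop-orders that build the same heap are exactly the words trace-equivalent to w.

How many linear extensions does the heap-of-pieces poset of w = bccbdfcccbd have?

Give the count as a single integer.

drop 0:b onto floor
drop 1:c onto floor
drop 2:c onto {1:c}
drop 3:b onto {0:b}
drop 4:d onto {3:b}
drop 5:f onto {2:c}
drop 6:c onto {5:f}
drop 7:c onto {6:c}
drop 8:c onto {7:c}
drop 9:b onto {4:d}
drop 10:d onto {9:b}
ground layer = {0:b, 1:c}
drop-orders for the pieces not yet dropped (sum over which currently-grounded one goes next):
  1 to go: {8} 1  {10} 1
  2 to go: {7,8} 1  {8,10} 2  {9,10} 1
  3 to go: {4,9,10} 1  {6,7,8} 1  {7,8,10} 3  {8,9,10} 3
  4 to go: {3,4,9,10} 1  {4,8,9,10} 4  {5,6,7,8} 1  {6,7,8,10} 4  {7,8,9,10} 6
  5 to go: {0,3,4,9,10} 1  {2,5,6,7,8} 1  {3,4,8,9,10} 5  {4,7,8,9,10} 10  {5,6,7,8,10} 5  {6,7,8,9,10} 10
  6 to go: {0,3,4,8,9,10} 6  {1,2,5,6,7,8} 1  {2,5,6,7,8,10} 6  {3,4,7,8,9,10} 15  {4,6,7,8,9,10} 20  {5,6,7,8,9,10} 15
  7 to go: {0,3,4,7,8,9,10} 21  {1,2,5,6,7,8,10} 7  {2,5,6,7,8,9,10} 21  {3,4,6,7,8,9,10} 35  {4,5,6,7,8,9,10} 35
  8 to go: {0,3,4,6,7,8,9,10} 56  {1,2,5,6,7,8,9,10} 28  {2,4,5,6,7,8,9,10} 56  {3,4,5,6,7,8,9,10} 70
  9 to go: {0,3,4,5,6,7,8,9,10} 126  {1,2,4,5,6,7,8,9,10} 84  {2,3,4,5,6,7,8,9,10} 126
  if 0:b drops first: 210 orders
  if 1:c drops first: 252 orders
heap linearizations: 462

462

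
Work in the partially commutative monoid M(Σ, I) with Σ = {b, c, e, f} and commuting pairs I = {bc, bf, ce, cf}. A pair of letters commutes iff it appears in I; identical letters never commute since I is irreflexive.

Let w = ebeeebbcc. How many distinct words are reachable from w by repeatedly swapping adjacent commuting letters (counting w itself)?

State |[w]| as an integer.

drop 0:e onto floor
drop 1:b onto {0:e}
drop 2:e onto {1:b}
drop 3:e onto {2:e}
drop 4:e onto {3:e}
drop 5:b onto {4:e}
drop 6:b onto {5:b}
drop 7:c onto floor
drop 8:c onto {7:c}
ground layer = {0:e, 7:c}
drop-orders for the pieces not yet dropped (sum over which currently-grounded one goes next):
  1 to go: {6} 1  {8} 1
  2 to go: {5,6} 1  {6,8} 2  {7,8} 1
  3 to go: {4,5,6} 1  {5,6,8} 3  {6,7,8} 3
  4 to go: {3,4,5,6} 1  {4,5,6,8} 4  {5,6,7,8} 6
  5 to go: {2,3,4,5,6} 1  {3,4,5,6,8} 5  {4,5,6,7,8} 10
  6 to go: {1,2,3,4,5,6} 1  {2,3,4,5,6,8} 6  {3,4,5,6,7,8} 15
  7 to go: {0,1,2,3,4,5,6} 1  {1,2,3,4,5,6,8} 7  {2,3,4,5,6,7,8} 21
  if 0:e drops first: 28 orders
  if 7:c drops first: 8 orders
heap linearizations: 36

36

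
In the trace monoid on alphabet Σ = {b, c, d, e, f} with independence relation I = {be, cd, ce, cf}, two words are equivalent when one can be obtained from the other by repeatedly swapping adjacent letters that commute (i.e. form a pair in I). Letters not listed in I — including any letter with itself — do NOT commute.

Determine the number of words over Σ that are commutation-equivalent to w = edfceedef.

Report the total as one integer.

drop 0:e onto floor
drop 1:d onto {0:e}
drop 2:f onto {1:d}
drop 3:c onto floor
drop 4:e onto {2:f}
drop 5:e onto {4:e}
drop 6:d onto {5:e}
drop 7:e onto {6:d}
drop 8:f onto {7:e}
ground layer = {0:e, 3:c}
drop-orders for the pieces not yet dropped (sum over which currently-grounded one goes next):
  1 to go: {3} 1  {8} 1
  2 to go: {3,8} 2  {7,8} 1
  3 to go: {3,7,8} 3  {6,7,8} 1
  4 to go: {3,6,7,8} 4  {5,6,7,8} 1
  5 to go: {3,5,6,7,8} 5  {4,5,6,7,8} 1
  6 to go: {2,4,5,6,7,8} 1  {3,4,5,6,7,8} 6
  7 to go: {1,2,4,5,6,7,8} 1  {2,3,4,5,6,7,8} 7
  if 0:e drops first: 8 orders
  if 3:c drops first: 1 orders
heap linearizations: 9

9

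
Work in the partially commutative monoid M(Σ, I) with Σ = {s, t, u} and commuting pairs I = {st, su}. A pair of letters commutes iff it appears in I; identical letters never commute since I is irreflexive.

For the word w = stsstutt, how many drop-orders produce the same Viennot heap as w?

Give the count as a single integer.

#0=s has no predecessor
#1=t has no predecessor
#2=s depends on [0:s]
#3=s depends on [2:s]
#4=t depends on [1:t]
#5=u depends on [4:t]
#6=t depends on [5:u]
#7=t depends on [6:t]
sources: [0:s, 1:t]
N(rest) = Σ N(rest − s) over sources s of rest; N(one piece) = 1:
  size 1 → [3]=1  [7]=1
  size 2 → [2,3]=1  [3,7]=2  [6,7]=1
  size 3 → [0,2,3]=1  [2,3,7]=3  [3,6,7]=3  [5,6,7]=1
  size 4 → [0,2,3,7]=4  [2,3,6,7]=6  [3,5,6,7]=4  [4,5,6,7]=1
  size 5 → [0,2,3,6,7]=10  [1,4,5,6,7]=1  [2,3,5,6,7]=10  [3,4,5,6,7]=5
  size 6 → [0,2,3,5,6,7]=20  [1,3,4,5,6,7]=6  [2,3,4,5,6,7]=15
  first=0(s) contributes 21
  first=1(t) contributes 35
|[w]| = 56

56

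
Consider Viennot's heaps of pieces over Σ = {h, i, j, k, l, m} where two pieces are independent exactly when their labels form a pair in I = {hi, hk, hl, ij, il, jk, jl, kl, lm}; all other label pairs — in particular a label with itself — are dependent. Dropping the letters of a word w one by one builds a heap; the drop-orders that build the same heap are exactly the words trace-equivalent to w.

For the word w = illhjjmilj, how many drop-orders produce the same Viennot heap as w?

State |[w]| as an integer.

#0=i has no predecessor
#1=l has no predecessor
#2=l depends on [1:l]
#3=h has no predecessor
#4=j depends on [3:h]
#5=j depends on [4:j]
#6=m depends on [0:i, 5:j]
#7=i depends on [6:m]
#8=l depends on [2:l]
#9=j depends on [6:m]
sources: [0:i, 1:l, 3:h]
N(rest) = Σ N(rest − s) over sources s of rest; N(one piece) = 1:
  size 1 → [7]=1  [8]=1  [9]=1
  size 2 → [2,8]=1  [7,8]=2  [7,9]=2  [8,9]=2
  size 3 → [1,2,8]=1  [2,7,8]=3  [2,8,9]=3  [6,7,9]=2  [7,8,9]=6
  size 4 → [0,6,7,9]=2  [1,2,7,8]=4  [1,2,8,9]=4  [2,7,8,9]=12  [5,6,7,9]=2  [6,7,8,9]=8
  size 5 → [0,5,6,7,9]=4  [0,6,7,8,9]=10  [1,2,7,8,9]=20  [2,6,7,8,9]=20  [4,5,6,7,9]=2  [5,6,7,8,9]=10
  size 6 → [0,2,6,7,8,9]=30  [0,4,5,6,7,9]=6  [0,5,6,7,8,9]=24  [1,2,6,7,8,9]=40  [2,5,6,7,8,9]=30  [3,4,5,6,7,9]=2  [4,5,6,7,8,9]=12
  size 7 → [0,1,2,6,7,8,9]=70  [0,2,5,6,7,8,9]=84  [0,3,4,5,6,7,9]=8  [0,4,5,6,7,8,9]=42  [1,2,5,6,7,8,9]=70  [2,4,5,6,7,8,9]=42  [3,4,5,6,7,8,9]=14
  size 8 → [0,1,2,5,6,7,8,9]=224  [0,2,4,5,6,7,8,9]=168  [0,3,4,5,6,7,8,9]=64  [1,2,4,5,6,7,8,9]=112  [2,3,4,5,6,7,8,9]=56
  first=0(i) contributes 168
  first=1(l) contributes 288
  first=3(h) contributes 504
|[w]| = 960

960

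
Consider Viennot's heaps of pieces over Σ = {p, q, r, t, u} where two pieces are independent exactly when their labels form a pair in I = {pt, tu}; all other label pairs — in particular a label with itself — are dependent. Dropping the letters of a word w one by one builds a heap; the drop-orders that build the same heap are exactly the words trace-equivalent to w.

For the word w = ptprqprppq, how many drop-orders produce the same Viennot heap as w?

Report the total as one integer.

3

piece 0:p — minimal
piece 1:t — minimal
piece 2:p rests on {0:p}
piece 3:r rests on {1:t, 2:p}
piece 4:q rests on {3:r}
piece 5:p rests on {4:q}
piece 6:r rests on {5:p}
piece 7:p rests on {6:r}
piece 8:p rests on {7:p}
piece 9:q rests on {8:p}
minimal pieces: {0:p, 1:t}
ways to finish when only these pieces remain (= sum over removing one remaining piece with nothing left below it):
  1 left: {9}→1
  2 left: {8,9}→1
  3 left: {7,8,9}→1
  4 left: {6,7,8,9}→1
  5 left: {5,6,7,8,9}→1
  6 left: {4,5,6,7,8,9}→1
  7 left: {3,4,5,6,7,8,9}→1
  8 left: {1,3,4,5,6,7,8,9}→1  {2,3,4,5,6,7,8,9}→1
  placing 0:p first → 2 extensions
  placing 1:t first → 1 extensions
total linear extensions = 3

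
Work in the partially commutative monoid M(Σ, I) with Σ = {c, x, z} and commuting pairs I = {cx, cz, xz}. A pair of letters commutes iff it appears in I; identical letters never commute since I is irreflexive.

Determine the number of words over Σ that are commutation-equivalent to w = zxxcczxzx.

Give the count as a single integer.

piece 0:z — minimal
piece 1:x — minimal
piece 2:x rests on {1:x}
piece 3:c — minimal
piece 4:c rests on {3:c}
piece 5:z rests on {0:z}
piece 6:x rests on {2:x}
piece 7:z rests on {5:z}
piece 8:x rests on {6:x}
minimal pieces: {0:z, 1:x, 3:c}
ways to finish when only these pieces remain (= sum over removing one remaining piece with nothing left below it):
  1 left: {4}→1  {7}→1  {8}→1
  2 left: {3,4}→1  {4,7}→2  {4,8}→2  {5,7}→1  {6,8}→1  {7,8}→2
  3 left: {0,5,7}→1  {2,6,8}→1  {3,4,7}→3  {3,4,8}→3  {4,5,7}→3  {4,6,8}→3  {4,7,8}→6  {5,7,8}→3  {6,7,8}→3
  4 left: {0,4,5,7}→4  {0,5,7,8}→4  {1,2,6,8}→1  {2,4,6,8}→4  {2,6,7,8}→4  {3,4,5,7}→6  {3,4,6,8}→6  {3,4,7,8}→12  {4,5,7,8}→12  {4,6,7,8}→12  {5,6,7,8}→6
  5 left: {0,3,4,5,7}→10  {0,4,5,7,8}→20  {0,5,6,7,8}→10  {1,2,4,6,8}→5  {1,2,6,7,8}→5  {2,3,4,6,8}→10  {2,4,6,7,8}→20  {2,5,6,7,8}→10  {3,4,5,7,8}→30  {3,4,6,7,8}→30  {4,5,6,7,8}→30
  6 left: {0,2,5,6,7,8}→20  {0,3,4,5,7,8}→60  {0,4,5,6,7,8}→60  {1,2,3,4,6,8}→15  {1,2,4,6,7,8}→30  {1,2,5,6,7,8}→15  {2,3,4,6,7,8}→60  {2,4,5,6,7,8}→60  {3,4,5,6,7,8}→90
  7 left: {0,1,2,5,6,7,8}→35  {0,2,4,5,6,7,8}→140  {0,3,4,5,6,7,8}→210  {1,2,3,4,6,7,8}→105  {1,2,4,5,6,7,8}→105  {2,3,4,5,6,7,8}→210
  placing 0:z first → 420 extensions
  placing 1:x first → 560 extensions
  placing 3:c first → 280 extensions
total linear extensions = 1260

1260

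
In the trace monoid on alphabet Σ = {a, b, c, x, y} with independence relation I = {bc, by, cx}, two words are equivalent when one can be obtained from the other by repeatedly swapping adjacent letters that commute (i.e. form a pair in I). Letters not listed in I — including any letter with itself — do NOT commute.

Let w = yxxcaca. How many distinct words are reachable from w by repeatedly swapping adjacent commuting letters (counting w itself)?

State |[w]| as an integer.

#0=y has no predecessor
#1=x depends on [0:y]
#2=x depends on [1:x]
#3=c depends on [0:y]
#4=a depends on [2:x, 3:c]
#5=c depends on [4:a]
#6=a depends on [5:c]
sources: [0:y]
N(rest) = Σ N(rest − s) over sources s of rest; N(one piece) = 1:
  size 1 → [6]=1
  size 2 → [5,6]=1
  size 3 → [4,5,6]=1
  size 4 → [2,4,5,6]=1  [3,4,5,6]=1
  size 5 → [1,2,4,5,6]=1  [2,3,4,5,6]=2
  first=0(y) contributes 3

3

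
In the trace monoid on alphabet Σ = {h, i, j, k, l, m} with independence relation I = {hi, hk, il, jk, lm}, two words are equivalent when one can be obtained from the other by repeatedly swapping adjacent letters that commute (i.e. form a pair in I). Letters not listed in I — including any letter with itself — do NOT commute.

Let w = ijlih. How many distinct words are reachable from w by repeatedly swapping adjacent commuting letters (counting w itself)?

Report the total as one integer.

#0=i has no predecessor
#1=j depends on [0:i]
#2=l depends on [1:j]
#3=i depends on [1:j]
#4=h depends on [2:l]
sources: [0:i]
N(rest) = Σ N(rest − s) over sources s of rest; N(one piece) = 1:
  size 1 → [3]=1  [4]=1
  size 2 → [2,4]=1  [3,4]=2
  size 3 → [2,3,4]=3
  first=0(i) contributes 3

3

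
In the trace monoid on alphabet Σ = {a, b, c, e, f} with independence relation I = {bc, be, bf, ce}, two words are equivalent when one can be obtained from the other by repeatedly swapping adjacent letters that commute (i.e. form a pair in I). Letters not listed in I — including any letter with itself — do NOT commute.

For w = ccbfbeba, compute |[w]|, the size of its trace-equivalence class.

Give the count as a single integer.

#0=c has no predecessor
#1=c depends on [0:c]
#2=b has no predecessor
#3=f depends on [1:c]
#4=b depends on [2:b]
#5=e depends on [3:f]
#6=b depends on [4:b]
#7=a depends on [5:e, 6:b]
sources: [0:c, 2:b]
N(rest) = Σ N(rest − s) over sources s of rest; N(one piece) = 1:
  size 1 → [7]=1
  size 2 → [5,7]=1  [6,7]=1
  size 3 → [3,5,7]=1  [4,6,7]=1  [5,6,7]=2
  size 4 → [1,3,5,7]=1  [2,4,6,7]=1  [3,5,6,7]=3  [4,5,6,7]=3
  size 5 → [0,1,3,5,7]=1  [1,3,5,6,7]=4  [2,4,5,6,7]=4  [3,4,5,6,7]=6
  size 6 → [0,1,3,5,6,7]=5  [1,3,4,5,6,7]=10  [2,3,4,5,6,7]=10
  first=0(c) contributes 20
  first=2(b) contributes 15
|[w]| = 35

35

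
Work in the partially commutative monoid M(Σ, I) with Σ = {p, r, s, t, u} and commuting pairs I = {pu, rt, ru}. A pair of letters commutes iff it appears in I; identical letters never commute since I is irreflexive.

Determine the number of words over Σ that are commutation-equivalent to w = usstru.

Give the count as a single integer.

piece 0:u — minimal
piece 1:s rests on {0:u}
piece 2:s rests on {1:s}
piece 3:t rests on {2:s}
piece 4:r rests on {2:s}
piece 5:u rests on {3:t}
minimal pieces: {0:u}
ways to finish when only these pieces remain (= sum over removing one remaining piece with nothing left below it):
  1 left: {4}→1  {5}→1
  2 left: {3,5}→1  {4,5}→2
  3 left: {3,4,5}→3
  4 left: {2,3,4,5}→3
  placing 0:u first → 3 extensions

3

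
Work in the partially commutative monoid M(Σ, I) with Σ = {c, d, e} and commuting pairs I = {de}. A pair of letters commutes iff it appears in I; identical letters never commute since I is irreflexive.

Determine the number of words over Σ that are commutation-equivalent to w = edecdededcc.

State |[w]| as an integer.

0(e) covers ∅
1(d) covers ∅
2(e) covers 0:e
3(c) covers 1:d, 2:e
4(d) covers 3:c
5(e) covers 3:c
6(d) covers 4:d
7(e) covers 5:e
8(d) covers 6:d
9(c) covers 7:e, 8:d
10(c) covers 9:c
floor of heap: 0:e, 1:d
completions by unplaced set U, small U first (add the entries for U minus each lowest piece of U):
  |U|=1: {10}:1
  |U|=2: {9,10}:1
  |U|=3: {7,9,10}:1  {8,9,10}:1
  |U|=4: {5,7,9,10}:1  {6,8,9,10}:1  {7,8,9,10}:2
  |U|=5: {4,6,8,9,10}:1  {5,7,8,9,10}:3  {6,7,8,9,10}:3
  |U|=6: {4,6,7,8,9,10}:4  {5,6,7,8,9,10}:6
  |U|=7: {4,5,6,7,8,9,10}:10
  |U|=8: {3,4,5,6,7,8,9,10}:10
  |U|=9: {1,3,4,5,6,7,8,9,10}:10  {2,3,4,5,6,7,8,9,10}:10
  start at 0(e): 20
  start at 1(d): 10
sum over floor = 30

30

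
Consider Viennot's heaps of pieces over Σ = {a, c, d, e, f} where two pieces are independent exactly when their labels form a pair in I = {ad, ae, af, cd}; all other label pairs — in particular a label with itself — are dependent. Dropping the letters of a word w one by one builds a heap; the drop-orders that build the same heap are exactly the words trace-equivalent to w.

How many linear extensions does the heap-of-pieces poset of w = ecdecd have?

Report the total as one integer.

0(e) covers ∅
1(c) covers 0:e
2(d) covers 0:e
3(e) covers 1:c, 2:d
4(c) covers 3:e
5(d) covers 3:e
floor of heap: 0:e
completions by unplaced set U, small U first (add the entries for U minus each lowest piece of U):
  |U|=1: {4}:1  {5}:1
  |U|=2: {4,5}:2
  |U|=3: {3,4,5}:2
  |U|=4: {1,3,4,5}:2  {2,3,4,5}:2
  start at 0(e): 4

4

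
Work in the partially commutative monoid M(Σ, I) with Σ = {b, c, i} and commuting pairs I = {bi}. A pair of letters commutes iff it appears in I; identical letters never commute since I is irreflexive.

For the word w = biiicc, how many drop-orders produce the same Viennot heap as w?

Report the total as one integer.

4

drop 0:b onto floor
drop 1:i onto floor
drop 2:i onto {1:i}
drop 3:i onto {2:i}
drop 4:c onto {0:b, 3:i}
drop 5:c onto {4:c}
ground layer = {0:b, 1:i}
drop-orders for the pieces not yet dropped (sum over which currently-grounded one goes next):
  1 to go: {5} 1
  2 to go: {4,5} 1
  3 to go: {0,4,5} 1  {3,4,5} 1
  4 to go: {0,3,4,5} 2  {2,3,4,5} 1
  if 0:b drops first: 1 orders
  if 1:i drops first: 3 orders
heap linearizations: 4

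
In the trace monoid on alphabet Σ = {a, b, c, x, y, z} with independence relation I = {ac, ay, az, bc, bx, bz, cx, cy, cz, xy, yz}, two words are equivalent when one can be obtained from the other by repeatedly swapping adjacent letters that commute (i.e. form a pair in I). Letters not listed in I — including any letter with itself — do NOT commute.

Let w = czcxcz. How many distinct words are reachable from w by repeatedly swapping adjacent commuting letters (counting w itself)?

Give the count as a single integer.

20

drop 0:c onto floor
drop 1:z onto floor
drop 2:c onto {0:c}
drop 3:x onto {1:z}
drop 4:c onto {2:c}
drop 5:z onto {3:x}
ground layer = {0:c, 1:z}
drop-orders for the pieces not yet dropped (sum over which currently-grounded one goes next):
  1 to go: {4} 1  {5} 1
  2 to go: {2,4} 1  {3,5} 1  {4,5} 2
  3 to go: {0,2,4} 1  {1,3,5} 1  {2,4,5} 3  {3,4,5} 3
  4 to go: {0,2,4,5} 4  {1,3,4,5} 4  {2,3,4,5} 6
  if 0:c drops first: 10 orders
  if 1:z drops first: 10 orders
heap linearizations: 20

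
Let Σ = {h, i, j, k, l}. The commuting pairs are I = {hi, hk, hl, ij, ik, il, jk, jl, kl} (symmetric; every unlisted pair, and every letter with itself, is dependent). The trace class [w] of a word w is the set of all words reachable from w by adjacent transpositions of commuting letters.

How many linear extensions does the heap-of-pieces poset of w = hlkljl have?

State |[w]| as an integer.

60

#0=h has no predecessor
#1=l has no predecessor
#2=k has no predecessor
#3=l depends on [1:l]
#4=j depends on [0:h]
#5=l depends on [3:l]
sources: [0:h, 1:l, 2:k]
N(rest) = Σ N(rest − s) over sources s of rest; N(one piece) = 1:
  size 1 → [2]=1  [4]=1  [5]=1
  size 2 → [0,4]=1  [2,4]=2  [2,5]=2  [3,5]=1  [4,5]=2
  size 3 → [0,2,4]=3  [0,4,5]=3  [1,3,5]=1  [2,3,5]=3  [2,4,5]=6  [3,4,5]=3
  size 4 → [0,2,4,5]=12  [0,3,4,5]=6  [1,2,3,5]=4  [1,3,4,5]=4  [2,3,4,5]=12
  first=0(h) contributes 20
  first=1(l) contributes 30
  first=2(k) contributes 10
|[w]| = 60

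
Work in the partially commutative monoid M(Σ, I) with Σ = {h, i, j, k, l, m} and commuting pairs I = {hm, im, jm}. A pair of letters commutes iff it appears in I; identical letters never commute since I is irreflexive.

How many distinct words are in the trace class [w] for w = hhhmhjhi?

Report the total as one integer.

8

0(h) covers ∅
1(h) covers 0:h
2(h) covers 1:h
3(m) covers ∅
4(h) covers 2:h
5(j) covers 4:h
6(h) covers 5:j
7(i) covers 6:h
floor of heap: 0:h, 3:m
completions by unplaced set U, small U first (add the entries for U minus each lowest piece of U):
  |U|=1: {3}:1  {7}:1
  |U|=2: {3,7}:2  {6,7}:1
  |U|=3: {3,6,7}:3  {5,6,7}:1
  |U|=4: {3,5,6,7}:4  {4,5,6,7}:1
  |U|=5: {2,4,5,6,7}:1  {3,4,5,6,7}:5
  |U|=6: {1,2,4,5,6,7}:1  {2,3,4,5,6,7}:6
  start at 0(h): 7
  start at 3(m): 1
sum over floor = 8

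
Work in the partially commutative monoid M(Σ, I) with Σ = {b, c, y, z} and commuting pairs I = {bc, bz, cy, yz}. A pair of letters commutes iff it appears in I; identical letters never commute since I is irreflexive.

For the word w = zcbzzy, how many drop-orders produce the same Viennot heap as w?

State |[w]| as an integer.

15

piece 0:z — minimal
piece 1:c rests on {0:z}
piece 2:b — minimal
piece 3:z rests on {1:c}
piece 4:z rests on {3:z}
piece 5:y rests on {2:b}
minimal pieces: {0:z, 2:b}
ways to finish when only these pieces remain (= sum over removing one remaining piece with nothing left below it):
  1 left: {4}→1  {5}→1
  2 left: {2,5}→1  {3,4}→1  {4,5}→2
  3 left: {1,3,4}→1  {2,4,5}→3  {3,4,5}→3
  4 left: {0,1,3,4}→1  {1,3,4,5}→4  {2,3,4,5}→6
  placing 0:z first → 10 extensions
  placing 2:b first → 5 extensions
total linear extensions = 15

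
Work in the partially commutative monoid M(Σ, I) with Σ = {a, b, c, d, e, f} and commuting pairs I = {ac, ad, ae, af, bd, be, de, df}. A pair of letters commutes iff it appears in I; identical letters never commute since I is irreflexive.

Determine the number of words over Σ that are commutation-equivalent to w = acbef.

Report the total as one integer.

0(a) covers ∅
1(c) covers ∅
2(b) covers 0:a, 1:c
3(e) covers 1:c
4(f) covers 2:b, 3:e
floor of heap: 0:a, 1:c
completions by unplaced set U, small U first (add the entries for U minus each lowest piece of U):
  |U|=1: {4}:1
  |U|=2: {2,4}:1  {3,4}:1
  |U|=3: {0,2,4}:1  {2,3,4}:2
  start at 0(a): 2
  start at 1(c): 3
sum over floor = 5

5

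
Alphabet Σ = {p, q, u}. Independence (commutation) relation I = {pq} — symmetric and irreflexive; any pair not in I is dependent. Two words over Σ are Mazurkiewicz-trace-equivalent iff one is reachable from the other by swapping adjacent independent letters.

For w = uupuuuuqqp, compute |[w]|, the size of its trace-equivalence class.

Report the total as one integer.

0(u) covers ∅
1(u) covers 0:u
2(p) covers 1:u
3(u) covers 2:p
4(u) covers 3:u
5(u) covers 4:u
6(u) covers 5:u
7(q) covers 6:u
8(q) covers 7:q
9(p) covers 6:u
floor of heap: 0:u
completions by unplaced set U, small U first (add the entries for U minus each lowest piece of U):
  |U|=1: {8}:1  {9}:1
  |U|=2: {7,8}:1  {8,9}:2
  |U|=3: {7,8,9}:3
  |U|=4: {6,7,8,9}:3
  |U|=5: {5,6,7,8,9}:3
  |U|=6: {4,5,6,7,8,9}:3
  |U|=7: {3,4,5,6,7,8,9}:3
  |U|=8: {2,3,4,5,6,7,8,9}:3
  start at 0(u): 3

3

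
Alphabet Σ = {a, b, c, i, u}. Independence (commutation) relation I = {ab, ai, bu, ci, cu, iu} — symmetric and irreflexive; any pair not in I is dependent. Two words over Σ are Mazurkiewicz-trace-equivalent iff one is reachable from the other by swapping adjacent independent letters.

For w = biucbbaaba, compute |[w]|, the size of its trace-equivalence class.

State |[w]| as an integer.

235

0(b) covers ∅
1(i) covers 0:b
2(u) covers ∅
3(c) covers 0:b
4(b) covers 1:i, 3:c
5(b) covers 4:b
6(a) covers 2:u, 3:c
7(a) covers 6:a
8(b) covers 5:b
9(a) covers 7:a
floor of heap: 0:b, 2:u
completions by unplaced set U, small U first (add the entries for U minus each lowest piece of U):
  |U|=1: {8}:1  {9}:1
  |U|=2: {5,8}:1  {7,9}:1  {8,9}:2
  |U|=3: {4,5,8}:1  {5,8,9}:3  {6,7,9}:1  {7,8,9}:3
  |U|=4: {1,4,5,8}:1  {2,6,7,9}:1  {4,5,8,9}:4  {5,7,8,9}:6  {6,7,8,9}:4
  |U|=5: {1,4,5,8,9}:5  {2,6,7,8,9}:5  {4,5,7,8,9}:10  {5,6,7,8,9}:10
  |U|=6: {1,4,5,7,8,9}:15  {2,5,6,7,8,9}:15  {4,5,6,7,8,9}:20
  |U|=7: {1,4,5,6,7,8,9}:35  {2,4,5,6,7,8,9}:35  {3,4,5,6,7,8,9}:20
  |U|=8: {1,2,4,5,6,7,8,9}:70  {1,3,4,5,6,7,8,9}:55  {2,3,4,5,6,7,8,9}:55
  start at 0(b): 180
  start at 2(u): 55
sum over floor = 235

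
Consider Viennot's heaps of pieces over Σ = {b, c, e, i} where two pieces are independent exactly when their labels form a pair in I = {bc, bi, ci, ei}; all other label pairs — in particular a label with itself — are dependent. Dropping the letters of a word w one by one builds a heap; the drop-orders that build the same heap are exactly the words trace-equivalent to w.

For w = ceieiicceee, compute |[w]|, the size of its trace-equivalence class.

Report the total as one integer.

165

0(c) covers ∅
1(e) covers 0:c
2(i) covers ∅
3(e) covers 1:e
4(i) covers 2:i
5(i) covers 4:i
6(c) covers 3:e
7(c) covers 6:c
8(e) covers 7:c
9(e) covers 8:e
10(e) covers 9:e
floor of heap: 0:c, 2:i
completions by unplaced set U, small U first (add the entries for U minus each lowest piece of U):
  |U|=1: {5}:1  {10}:1
  |U|=2: {4,5}:1  {5,10}:2  {9,10}:1
  |U|=3: {2,4,5}:1  {4,5,10}:3  {5,9,10}:3  {8,9,10}:1
  |U|=4: {2,4,5,10}:4  {4,5,9,10}:6  {5,8,9,10}:4  {7,8,9,10}:1
  |U|=5: {2,4,5,9,10}:10  {4,5,8,9,10}:10  {5,7,8,9,10}:5  {6,7,8,9,10}:1
  |U|=6: {2,4,5,8,9,10}:20  {3,6,7,8,9,10}:1  {4,5,7,8,9,10}:15  {5,6,7,8,9,10}:6
  |U|=7: {1,3,6,7,8,9,10}:1  {2,4,5,7,8,9,10}:35  {3,5,6,7,8,9,10}:7  {4,5,6,7,8,9,10}:21
  |U|=8: {0,1,3,6,7,8,9,10}:1  {1,3,5,6,7,8,9,10}:8  {2,4,5,6,7,8,9,10}:56  {3,4,5,6,7,8,9,10}:28
  |U|=9: {0,1,3,5,6,7,8,9,10}:9  {1,3,4,5,6,7,8,9,10}:36  {2,3,4,5,6,7,8,9,10}:84
  start at 0(c): 120
  start at 2(i): 45
sum over floor = 165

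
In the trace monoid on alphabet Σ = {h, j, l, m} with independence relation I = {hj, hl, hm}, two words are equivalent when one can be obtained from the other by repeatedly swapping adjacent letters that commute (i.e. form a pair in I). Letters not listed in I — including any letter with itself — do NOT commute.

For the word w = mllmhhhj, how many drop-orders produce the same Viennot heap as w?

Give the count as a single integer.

drop 0:m onto floor
drop 1:l onto {0:m}
drop 2:l onto {1:l}
drop 3:m onto {2:l}
drop 4:h onto floor
drop 5:h onto {4:h}
drop 6:h onto {5:h}
drop 7:j onto {3:m}
ground layer = {0:m, 4:h}
drop-orders for the pieces not yet dropped (sum over which currently-grounded one goes next):
  1 to go: {6} 1  {7} 1
  2 to go: {3,7} 1  {5,6} 1  {6,7} 2
  3 to go: {2,3,7} 1  {3,6,7} 3  {4,5,6} 1  {5,6,7} 3
  4 to go: {1,2,3,7} 1  {2,3,6,7} 4  {3,5,6,7} 6  {4,5,6,7} 4
  5 to go: {0,1,2,3,7} 1  {1,2,3,6,7} 5  {2,3,5,6,7} 10  {3,4,5,6,7} 10
  6 to go: {0,1,2,3,6,7} 6  {1,2,3,5,6,7} 15  {2,3,4,5,6,7} 20
  if 0:m drops first: 35 orders
  if 4:h drops first: 21 orders
heap linearizations: 56

56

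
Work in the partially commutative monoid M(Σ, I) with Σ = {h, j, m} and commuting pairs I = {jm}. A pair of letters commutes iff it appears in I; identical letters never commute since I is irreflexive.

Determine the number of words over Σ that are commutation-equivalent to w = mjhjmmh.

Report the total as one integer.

piece 0:m — minimal
piece 1:j — minimal
piece 2:h rests on {0:m, 1:j}
piece 3:j rests on {2:h}
piece 4:m rests on {2:h}
piece 5:m rests on {4:m}
piece 6:h rests on {3:j, 5:m}
minimal pieces: {0:m, 1:j}
ways to finish when only these pieces remain (= sum over removing one remaining piece with nothing left below it):
  1 left: {6}→1
  2 left: {3,6}→1  {5,6}→1
  3 left: {3,5,6}→2  {4,5,6}→1
  4 left: {3,4,5,6}→3
  5 left: {2,3,4,5,6}→3
  placing 0:m first → 3 extensions
  placing 1:j first → 3 extensions
total linear extensions = 6

6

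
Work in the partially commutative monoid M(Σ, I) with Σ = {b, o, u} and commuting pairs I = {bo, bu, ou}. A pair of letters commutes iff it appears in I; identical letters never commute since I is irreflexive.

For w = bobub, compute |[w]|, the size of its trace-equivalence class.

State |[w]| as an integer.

0(b) covers ∅
1(o) covers ∅
2(b) covers 0:b
3(u) covers ∅
4(b) covers 2:b
floor of heap: 0:b, 1:o, 3:u
completions by unplaced set U, small U first (add the entries for U minus each lowest piece of U):
  |U|=1: {1}:1  {3}:1  {4}:1
  |U|=2: {1,3}:2  {1,4}:2  {2,4}:1  {3,4}:2
  |U|=3: {0,2,4}:1  {1,2,4}:3  {1,3,4}:6  {2,3,4}:3
  start at 0(b): 12
  start at 1(o): 4
  start at 3(u): 4
sum over floor = 20

20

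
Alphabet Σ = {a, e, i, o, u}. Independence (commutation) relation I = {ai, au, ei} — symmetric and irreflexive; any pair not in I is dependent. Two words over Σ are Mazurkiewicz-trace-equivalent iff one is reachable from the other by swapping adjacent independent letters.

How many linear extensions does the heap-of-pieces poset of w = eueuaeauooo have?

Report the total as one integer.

0(e) covers ∅
1(u) covers 0:e
2(e) covers 1:u
3(u) covers 2:e
4(a) covers 2:e
5(e) covers 3:u, 4:a
6(a) covers 5:e
7(u) covers 5:e
8(o) covers 6:a, 7:u
9(o) covers 8:o
10(o) covers 9:o
floor of heap: 0:e
completions by unplaced set U, small U first (add the entries for U minus each lowest piece of U):
  |U|=1: {10}:1
  |U|=2: {9,10}:1
  |U|=3: {8,9,10}:1
  |U|=4: {6,8,9,10}:1  {7,8,9,10}:1
  |U|=5: {6,7,8,9,10}:2
  |U|=6: {5,6,7,8,9,10}:2
  |U|=7: {3,5,6,7,8,9,10}:2  {4,5,6,7,8,9,10}:2
  |U|=8: {3,4,5,6,7,8,9,10}:4
  |U|=9: {2,3,4,5,6,7,8,9,10}:4
  start at 0(e): 4

4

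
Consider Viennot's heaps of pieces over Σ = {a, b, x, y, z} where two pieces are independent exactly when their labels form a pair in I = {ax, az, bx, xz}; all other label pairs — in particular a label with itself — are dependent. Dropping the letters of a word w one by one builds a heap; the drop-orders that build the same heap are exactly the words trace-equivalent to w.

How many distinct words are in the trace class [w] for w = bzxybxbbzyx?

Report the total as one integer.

15

0(b) covers ∅
1(z) covers 0:b
2(x) covers ∅
3(y) covers 1:z, 2:x
4(b) covers 3:y
5(x) covers 3:y
6(b) covers 4:b
7(b) covers 6:b
8(z) covers 7:b
9(y) covers 5:x, 8:z
10(x) covers 9:y
floor of heap: 0:b, 2:x
completions by unplaced set U, small U first (add the entries for U minus each lowest piece of U):
  |U|=1: {10}:1
  |U|=2: {9,10}:1
  |U|=3: {5,9,10}:1  {8,9,10}:1
  |U|=4: {5,8,9,10}:2  {7,8,9,10}:1
  |U|=5: {5,7,8,9,10}:3  {6,7,8,9,10}:1
  |U|=6: {4,6,7,8,9,10}:1  {5,6,7,8,9,10}:4
  |U|=7: {4,5,6,7,8,9,10}:5
  |U|=8: {3,4,5,6,7,8,9,10}:5
  |U|=9: {1,3,4,5,6,7,8,9,10}:5  {2,3,4,5,6,7,8,9,10}:5
  start at 0(b): 10
  start at 2(x): 5
sum over floor = 15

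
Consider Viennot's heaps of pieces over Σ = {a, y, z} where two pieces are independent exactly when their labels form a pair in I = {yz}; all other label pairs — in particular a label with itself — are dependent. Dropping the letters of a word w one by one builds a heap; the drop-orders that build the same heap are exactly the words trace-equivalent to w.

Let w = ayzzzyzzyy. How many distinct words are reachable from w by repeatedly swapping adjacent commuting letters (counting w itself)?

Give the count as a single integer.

drop 0:a onto floor
drop 1:y onto {0:a}
drop 2:z onto {0:a}
drop 3:z onto {2:z}
drop 4:z onto {3:z}
drop 5:y onto {1:y}
drop 6:z onto {4:z}
drop 7:z onto {6:z}
drop 8:y onto {5:y}
drop 9:y onto {8:y}
ground layer = {0:a}
drop-orders for the pieces not yet dropped (sum over which currently-grounded one goes next):
  1 to go: {7} 1  {9} 1
  2 to go: {6,7} 1  {7,9} 2  {8,9} 1
  3 to go: {4,6,7} 1  {5,8,9} 1  {6,7,9} 3  {7,8,9} 3
  4 to go: {1,5,8,9} 1  {3,4,6,7} 1  {4,6,7,9} 4  {5,7,8,9} 4  {6,7,8,9} 6
  5 to go: {1,5,7,8,9} 5  {2,3,4,6,7} 1  {3,4,6,7,9} 5  {4,6,7,8,9} 10  {5,6,7,8,9} 10
  6 to go: {1,5,6,7,8,9} 15  {2,3,4,6,7,9} 6  {3,4,6,7,8,9} 15  {4,5,6,7,8,9} 20
  7 to go: {1,4,5,6,7,8,9} 35  {2,3,4,6,7,8,9} 21  {3,4,5,6,7,8,9} 35
  8 to go: {1,3,4,5,6,7,8,9} 70  {2,3,4,5,6,7,8,9} 56
  if 0:a drops first: 126 orders

126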